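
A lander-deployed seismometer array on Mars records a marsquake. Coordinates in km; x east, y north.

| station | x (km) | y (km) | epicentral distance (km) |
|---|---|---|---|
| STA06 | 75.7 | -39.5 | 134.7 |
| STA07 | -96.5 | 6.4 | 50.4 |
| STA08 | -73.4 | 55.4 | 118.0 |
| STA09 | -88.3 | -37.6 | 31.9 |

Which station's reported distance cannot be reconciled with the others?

STA08

Solve using three stations at a time. Using STA06, STA07, STA09 (subtract circle equations pairwise → linear system) gives (x, y) ≈ (-58.4, -26.6).
Distances from that point to each station vs reported:
  STA06: calculated 134.7 vs reported 134.7 → residual 0.0 km
  STA07: calculated 50.4 vs reported 50.4 → residual 0.0 km
  STA08: calculated 83.3 vs reported 118.0 → residual 34.7 km
  STA09: calculated 31.9 vs reported 31.9 → residual 0.0 km
STA06, STA07, STA09 are mutually consistent (residuals ≈ 0); STA08 is off by 34.7 km.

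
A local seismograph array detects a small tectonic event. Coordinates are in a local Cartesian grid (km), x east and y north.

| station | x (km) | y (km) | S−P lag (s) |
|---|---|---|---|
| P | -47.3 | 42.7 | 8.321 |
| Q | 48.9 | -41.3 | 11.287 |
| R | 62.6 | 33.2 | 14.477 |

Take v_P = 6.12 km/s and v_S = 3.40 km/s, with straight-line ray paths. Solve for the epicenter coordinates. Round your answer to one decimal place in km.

Distance from S−P lag: d = Δt · v_P v_S / (v_P − v_S) = Δt · (6.12·3.40)/(6.12−3.40) ≈ 7.6500·Δt.
So d_P = 63.66, d_Q = 86.35, d_R = 110.75 km.
Circle about each station: (x + 47.3)² + (y − 42.7)² = 63.66²; (x − 48.9)² + (y + 41.3)² = 86.35²; (x − 62.6)² + (y − 33.2)² = 110.75².
Subtracting pairs of circle equations eliminates x²+y² and gives linear equations (the radical axes):
192.4 x − 168.0 y = -3367.41
219.8 x − 19.0 y = -7252.55
Solving the 2×2 system: x ≈ -34.7, y ≈ -19.7 km.

x ≈ -34.7 km, y ≈ -19.7 km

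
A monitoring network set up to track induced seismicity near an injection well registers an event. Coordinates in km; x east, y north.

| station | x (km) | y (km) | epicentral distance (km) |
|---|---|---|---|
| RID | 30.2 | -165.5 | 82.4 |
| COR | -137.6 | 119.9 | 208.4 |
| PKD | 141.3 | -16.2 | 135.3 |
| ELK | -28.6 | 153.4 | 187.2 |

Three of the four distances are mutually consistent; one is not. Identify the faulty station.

Solve using three stations at a time. Using COR, PKD, ELK (subtract circle equations pairwise → linear system) gives (x, y) ≈ (6.7, -30.5).
Distances from that point to each station vs reported:
  RID: calculated 137.1 vs reported 82.4 → residual 54.7 km
  COR: calculated 208.4 vs reported 208.4 → residual 0.0 km
  PKD: calculated 135.3 vs reported 135.3 → residual 0.0 km
  ELK: calculated 187.2 vs reported 187.2 → residual 0.0 km
COR, PKD, ELK are mutually consistent (residuals ≈ 0); RID is off by 54.7 km.

RID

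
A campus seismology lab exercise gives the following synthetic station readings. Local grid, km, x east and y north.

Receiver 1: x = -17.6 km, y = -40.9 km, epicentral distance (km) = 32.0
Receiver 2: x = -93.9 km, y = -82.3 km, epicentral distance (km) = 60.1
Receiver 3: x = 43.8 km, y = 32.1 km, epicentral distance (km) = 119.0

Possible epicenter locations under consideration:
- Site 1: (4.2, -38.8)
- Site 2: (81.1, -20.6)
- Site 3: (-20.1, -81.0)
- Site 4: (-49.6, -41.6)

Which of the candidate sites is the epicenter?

Site 4

For each candidate, compare |candidate − station| to the reported distance:
Site 1: residuals Receiver 1 10.1, Receiver 2 47.2, Receiver 3 37.8 → max 47.2 km
Site 2: residuals Receiver 1 68.8, Receiver 2 125.5, Receiver 3 54.4 → max 125.5 km
Site 3: residuals Receiver 1 8.2, Receiver 2 13.7, Receiver 3 10.9 → max 13.7 km
Site 4: residuals Receiver 1 0.0, Receiver 2 0.1, Receiver 3 0.0 → max 0.1 km
Only Site 4 has all residuals ≈ 0.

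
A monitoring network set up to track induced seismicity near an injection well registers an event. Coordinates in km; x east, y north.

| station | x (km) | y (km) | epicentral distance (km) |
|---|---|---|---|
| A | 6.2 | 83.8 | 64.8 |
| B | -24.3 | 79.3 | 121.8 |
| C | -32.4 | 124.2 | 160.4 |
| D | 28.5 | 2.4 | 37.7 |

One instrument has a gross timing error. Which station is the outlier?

A

Solve using three stations at a time. Using B, C, D (subtract circle equations pairwise → linear system) gives (x, y) ≈ (65.9, -2.5).
Distances from that point to each station vs reported:
  A: calculated 105.0 vs reported 64.8 → residual 40.2 km
  B: calculated 121.8 vs reported 121.8 → residual 0.0 km
  C: calculated 160.4 vs reported 160.4 → residual 0.0 km
  D: calculated 37.7 vs reported 37.7 → residual 0.0 km
B, C, D are mutually consistent (residuals ≈ 0); A is off by 40.2 km.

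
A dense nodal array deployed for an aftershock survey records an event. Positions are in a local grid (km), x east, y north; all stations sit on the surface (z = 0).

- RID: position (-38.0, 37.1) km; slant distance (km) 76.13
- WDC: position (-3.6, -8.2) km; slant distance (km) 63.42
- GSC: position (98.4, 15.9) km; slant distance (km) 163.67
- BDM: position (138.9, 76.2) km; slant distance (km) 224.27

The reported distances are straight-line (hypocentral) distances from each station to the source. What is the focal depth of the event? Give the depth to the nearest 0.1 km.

depth ≈ 27.3 km

Each station gives a sphere (x−x_i)² + (y−y_i)² + z² = d_i² (stations at z=0).
Subtracting the RID sphere from WDC and GSC: z² cancels, leaving linear equations in x and y:
68.8 x − 90.6 y = -966.53
272.8 x − 42.4 y = -13877.13
Solving: x ≈ -55.797, y ≈ -31.703 km (keep extra digits for the depth step; rounded: -55.8, -31.7).
Then from the RID sphere: z² = 76.13² − (x + 38.0)² − (y − 37.1)² with x = -55.797, y = -31.703, so z ≈ 27.298 ≈ 27.3 km.
Check against BDM (with the unrounded solution): distance 224.27 ≈ 224.27 km. ✓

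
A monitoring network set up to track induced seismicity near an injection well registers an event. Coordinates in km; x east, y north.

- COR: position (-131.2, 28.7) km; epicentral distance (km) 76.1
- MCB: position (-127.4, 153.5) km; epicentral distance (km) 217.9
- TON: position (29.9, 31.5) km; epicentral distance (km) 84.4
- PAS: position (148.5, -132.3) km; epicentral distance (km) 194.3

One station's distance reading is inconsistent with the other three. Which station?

COR

Solve using three stations at a time. Using MCB, TON, PAS (subtract circle equations pairwise → linear system) gives (x, y) ≈ (-20.3, -36.2).
Distances from that point to each station vs reported:
  COR: calculated 128.5 vs reported 76.1 → residual 52.4 km
  MCB: calculated 217.8 vs reported 217.9 → residual 0.1 km
  TON: calculated 84.2 vs reported 84.4 → residual 0.2 km
  PAS: calculated 194.2 vs reported 194.3 → residual 0.1 km
MCB, TON, PAS are mutually consistent (residuals ≈ 0); COR is off by 52.4 km.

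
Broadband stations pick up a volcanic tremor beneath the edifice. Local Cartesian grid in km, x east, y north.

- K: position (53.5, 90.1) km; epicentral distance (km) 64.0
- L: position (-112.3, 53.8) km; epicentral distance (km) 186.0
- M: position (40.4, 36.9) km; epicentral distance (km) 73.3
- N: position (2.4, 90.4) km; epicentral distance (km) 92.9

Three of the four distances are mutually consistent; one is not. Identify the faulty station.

M

Solve using three stations at a time. Using K, L, N (subtract circle equations pairwise → linear system) gives (x, y) ≈ (72.0, 29.1).
Distances from that point to each station vs reported:
  K: calculated 63.7 vs reported 64.0 → residual 0.3 km
  L: calculated 185.9 vs reported 186.0 → residual 0.1 km
  M: calculated 32.5 vs reported 73.3 → residual 40.8 km
  N: calculated 92.7 vs reported 92.9 → residual 0.2 km
K, L, N are mutually consistent (residuals ≈ 0); M is off by 40.8 km.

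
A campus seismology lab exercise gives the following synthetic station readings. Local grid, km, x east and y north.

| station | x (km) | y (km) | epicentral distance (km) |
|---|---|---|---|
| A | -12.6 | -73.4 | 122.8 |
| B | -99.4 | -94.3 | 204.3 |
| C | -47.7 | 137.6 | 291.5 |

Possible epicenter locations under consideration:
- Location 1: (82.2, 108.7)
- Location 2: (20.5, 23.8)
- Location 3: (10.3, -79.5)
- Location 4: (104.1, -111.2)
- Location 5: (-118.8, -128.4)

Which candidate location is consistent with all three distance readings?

Location 4

For each candidate, compare |candidate − station| to the reported distance:
Location 1: residuals A 82.5, B 68.1, C 158.4 → max 158.4 km
Location 2: residuals A 20.1, B 36.0, C 158.8 → max 158.8 km
Location 3: residuals A 99.1, B 93.6, C 66.8 → max 99.1 km
Location 4: residuals A 0.1, B 0.1, C 0.0 → max 0.1 km
Location 5: residuals A 3.2, B 165.1, C 16.2 → max 165.1 km
Only Location 4 has all residuals ≈ 0.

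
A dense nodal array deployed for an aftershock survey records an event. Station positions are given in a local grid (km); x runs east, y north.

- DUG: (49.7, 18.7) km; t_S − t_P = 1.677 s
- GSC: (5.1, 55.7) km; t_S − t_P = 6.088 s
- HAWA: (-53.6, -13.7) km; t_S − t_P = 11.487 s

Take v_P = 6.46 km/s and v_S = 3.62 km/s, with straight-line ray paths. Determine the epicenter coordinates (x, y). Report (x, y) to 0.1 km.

Distance from S−P lag: d = Δt · v_P v_S / (v_P − v_S) = Δt · (6.46·3.62)/(6.46−3.62) ≈ 8.2342·Δt.
So d_DUG = 13.81, d_GSC = 50.13, d_HAWA = 94.59 km.
Circle about each station: (x − 49.7)² + (y − 18.7)² = 13.81²; (x − 5.1)² + (y − 55.7)² = 50.13²; (x + 53.6)² + (y + 13.7)² = 94.59².
Subtracting the DUG equation from the GSC and HAWA equations removes the quadratic terms:
-89.2 x + 74.0 y = -2013.58
-206.6 x − 64.8 y = -8515.68
Solving the 2×2 system: x ≈ 36.1, y ≈ 16.3 km.

x ≈ 36.1 km, y ≈ 16.3 km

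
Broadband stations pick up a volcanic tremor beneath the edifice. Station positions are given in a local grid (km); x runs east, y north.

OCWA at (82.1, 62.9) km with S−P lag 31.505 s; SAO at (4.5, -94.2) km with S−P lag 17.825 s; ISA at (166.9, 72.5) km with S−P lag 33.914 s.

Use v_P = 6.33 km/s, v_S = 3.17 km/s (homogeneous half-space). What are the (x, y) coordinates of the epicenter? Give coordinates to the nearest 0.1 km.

x ≈ 110.0 km, y ≈ -135.2 km

Distance from S−P lag: d = Δt · v_P v_S / (v_P − v_S) = Δt · (6.33·3.17)/(6.33−3.17) ≈ 6.3500·Δt.
So d_OCWA = 200.06, d_SAO = 113.19, d_ISA = 215.35 km.
Circle about each station: (x − 82.1)² + (y − 62.9)² = 200.06²; (x − 4.5)² + (y + 94.2)² = 113.19²; (x − 166.9)² + (y − 72.5)² = 215.35².
Subtracting the OCWA equation from the SAO and ISA equations removes the quadratic terms:
-155.2 x − 314.2 y = 25409.10
169.6 x + 19.2 y = 16063.42
Solving the 2×2 system: x ≈ 110.0, y ≈ -135.2 km.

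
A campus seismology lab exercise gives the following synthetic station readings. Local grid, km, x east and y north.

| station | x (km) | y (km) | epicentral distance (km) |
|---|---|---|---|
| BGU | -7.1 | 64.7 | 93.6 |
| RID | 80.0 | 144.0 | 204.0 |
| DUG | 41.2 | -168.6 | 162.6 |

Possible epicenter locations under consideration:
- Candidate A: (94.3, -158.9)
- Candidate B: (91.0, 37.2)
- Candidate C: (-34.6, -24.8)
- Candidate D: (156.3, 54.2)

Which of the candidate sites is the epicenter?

Candidate C

For each candidate, compare |candidate − station| to the reported distance:
Candidate A: residuals BGU 151.9, RID 99.2, DUG 108.6 → max 151.9 km
Candidate B: residuals BGU 8.3, RID 96.6, DUG 49.1 → max 96.6 km
Candidate C: residuals BGU 0.0, RID 0.0, DUG 0.0 → max 0.0 km
Candidate D: residuals BGU 70.1, RID 86.2, DUG 88.2 → max 88.2 km
Only Candidate C has all residuals ≈ 0.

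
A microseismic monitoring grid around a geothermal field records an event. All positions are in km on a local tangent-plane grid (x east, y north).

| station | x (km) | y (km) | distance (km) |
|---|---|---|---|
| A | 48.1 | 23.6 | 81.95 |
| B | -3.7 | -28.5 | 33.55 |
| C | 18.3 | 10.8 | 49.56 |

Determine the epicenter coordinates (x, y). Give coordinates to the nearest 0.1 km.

Circle about each station: (x − 48.1)² + (y − 23.6)² = 81.95²; (x + 3.7)² + (y + 28.5)² = 33.55²; (x − 18.3)² + (y − 10.8)² = 49.56².
Subtracting the A equation from the B and C equations removes the quadratic terms:
-103.6 x − 104.2 y = 3545.57
-59.6 x − 25.6 y = 1840.57
Solving the 2×2 system: x ≈ -28.4, y ≈ -5.8 km.

(-28.4, -5.8)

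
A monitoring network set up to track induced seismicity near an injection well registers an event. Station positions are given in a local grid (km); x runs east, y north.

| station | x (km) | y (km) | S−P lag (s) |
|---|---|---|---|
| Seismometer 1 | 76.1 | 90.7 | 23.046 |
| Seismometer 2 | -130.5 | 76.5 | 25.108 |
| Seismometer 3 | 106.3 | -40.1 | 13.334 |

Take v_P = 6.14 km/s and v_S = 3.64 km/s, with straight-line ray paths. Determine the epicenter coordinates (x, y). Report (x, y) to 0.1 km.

Distance from S−P lag: d = Δt · v_P v_S / (v_P − v_S) = Δt · (6.14·3.64)/(6.14−3.64) ≈ 8.9398·Δt.
So d_Seismometer 1 = 206.03, d_Seismometer 2 = 224.46, d_Seismometer 3 = 119.20 km.
Circle about each station: (x − 76.1)² + (y − 90.7)² = 206.03²; (x + 130.5)² + (y − 76.5)² = 224.46²; (x − 106.3)² + (y + 40.1)² = 119.20².
Subtracting pairs of circle equations eliminates x²+y² and gives linear equations (the radical axes):
-413.2 x − 28.4 y = 930.87
60.4 x − 261.6 y = 27129.72
Solving the 2×2 system: x ≈ 4.8, y ≈ -102.6 km.

x ≈ 4.8 km, y ≈ -102.6 km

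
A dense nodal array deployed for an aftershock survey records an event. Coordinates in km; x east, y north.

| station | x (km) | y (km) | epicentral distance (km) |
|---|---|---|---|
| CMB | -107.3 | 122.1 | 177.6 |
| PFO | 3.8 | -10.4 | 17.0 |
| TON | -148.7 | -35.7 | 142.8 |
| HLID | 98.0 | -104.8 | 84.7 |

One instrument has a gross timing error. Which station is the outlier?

HLID

Solve using three stations at a time. Using CMB, PFO, TON (subtract circle equations pairwise → linear system) gives (x, y) ≈ (-6.4, -24.0).
Distances from that point to each station vs reported:
  CMB: calculated 177.6 vs reported 177.6 → residual 0.0 km
  PFO: calculated 17.0 vs reported 17.0 → residual 0.0 km
  TON: calculated 142.8 vs reported 142.8 → residual 0.0 km
  HLID: calculated 132.0 vs reported 84.7 → residual 47.3 km
CMB, PFO, TON are mutually consistent (residuals ≈ 0); HLID is off by 47.3 km.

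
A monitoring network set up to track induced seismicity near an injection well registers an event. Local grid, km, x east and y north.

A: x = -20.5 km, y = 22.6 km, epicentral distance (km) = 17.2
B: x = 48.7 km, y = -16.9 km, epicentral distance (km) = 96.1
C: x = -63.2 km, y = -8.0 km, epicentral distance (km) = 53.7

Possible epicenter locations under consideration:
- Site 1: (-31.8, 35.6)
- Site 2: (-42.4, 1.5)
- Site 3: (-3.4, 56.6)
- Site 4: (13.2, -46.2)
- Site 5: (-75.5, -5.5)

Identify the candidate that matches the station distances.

For each candidate, compare |candidate − station| to the reported distance:
Site 1: residuals A 0.0, B 0.0, C 0.0 → max 0.0 km
Site 2: residuals A 13.2, B 3.2, C 30.8 → max 30.8 km
Site 3: residuals A 20.9, B 6.0, C 34.3 → max 34.3 km
Site 4: residuals A 59.4, B 50.1, C 31.7 → max 59.4 km
Site 5: residuals A 44.6, B 28.6, C 41.1 → max 44.6 km
Only Site 1 has all residuals ≈ 0.

Site 1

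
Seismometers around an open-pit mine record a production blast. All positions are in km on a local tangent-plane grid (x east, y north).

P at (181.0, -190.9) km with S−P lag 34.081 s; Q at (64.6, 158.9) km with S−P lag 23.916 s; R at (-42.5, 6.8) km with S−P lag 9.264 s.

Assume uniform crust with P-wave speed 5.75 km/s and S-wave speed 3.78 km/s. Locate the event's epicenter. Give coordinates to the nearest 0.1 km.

-144.3 km east, -2.3 km north

Distance from S−P lag: d = Δt · v_P v_S / (v_P − v_S) = Δt · (5.75·3.78)/(5.75−3.78) ≈ 11.0330·Δt.
So d_P = 376.02, d_Q = 263.87, d_R = 102.21 km.
Circle about each station: (x − 181.0)² + (y + 190.9)² = 376.02²; (x − 64.6)² + (y − 158.9)² = 263.87²; (x + 42.5)² + (y − 6.8)² = 102.21².
Subtracting the P equation from the Q and R equations removes the quadratic terms:
-232.8 x + 699.6 y = 31982.22
-447.0 x + 395.4 y = 63592.84
Solving the 2×2 system: x ≈ -144.3, y ≈ -2.3 km.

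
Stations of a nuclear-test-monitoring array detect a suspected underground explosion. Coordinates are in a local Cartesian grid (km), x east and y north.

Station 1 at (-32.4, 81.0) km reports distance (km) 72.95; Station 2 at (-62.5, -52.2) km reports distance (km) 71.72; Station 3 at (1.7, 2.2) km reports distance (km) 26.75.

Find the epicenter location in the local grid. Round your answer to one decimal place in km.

Circle about each station: (x + 32.4)² + (y − 81.0)² = 72.95²; (x + 62.5)² + (y + 52.2)² = 71.72²; (x − 1.7)² + (y − 2.2)² = 26.75².
Subtracting pairs of circle equations eliminates x²+y² and gives linear equations (the radical axes):
-60.2 x − 266.4 y = -801.73
68.2 x − 157.6 y = -2996.89
Solving the 2×2 system: x ≈ -24.3, y ≈ 8.5 km.
Check against Station 1 (with the unrounded x, y): √((x + 32.4)²+(y − 81.0)²) = 72.95 ≈ 72.95 km. ✓

x ≈ -24.3 km, y ≈ 8.5 km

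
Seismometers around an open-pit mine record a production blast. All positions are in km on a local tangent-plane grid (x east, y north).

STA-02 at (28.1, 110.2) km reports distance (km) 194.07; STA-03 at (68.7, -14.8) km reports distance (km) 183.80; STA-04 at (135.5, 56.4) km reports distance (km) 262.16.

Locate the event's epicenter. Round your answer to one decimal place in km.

x ≈ -115.0 km, y ≈ -20.9 km

Circle about each station: (x − 28.1)² + (y − 110.2)² = 194.07²; (x − 68.7)² + (y + 14.8)² = 183.80²; (x − 135.5)² + (y − 56.4)² = 262.16².
Subtracting pairs of circle equations eliminates x²+y² and gives linear equations (the radical axes):
81.2 x − 250.0 y = -4114.20
214.8 x − 107.6 y = -22457.14
Solving the 2×2 system: x ≈ -115.0, y ≈ -20.9 km.
Check against STA-02 (with the unrounded x, y): √((x − 28.1)²+(y − 110.2)²) = 194.09 ≈ 194.07 km. ✓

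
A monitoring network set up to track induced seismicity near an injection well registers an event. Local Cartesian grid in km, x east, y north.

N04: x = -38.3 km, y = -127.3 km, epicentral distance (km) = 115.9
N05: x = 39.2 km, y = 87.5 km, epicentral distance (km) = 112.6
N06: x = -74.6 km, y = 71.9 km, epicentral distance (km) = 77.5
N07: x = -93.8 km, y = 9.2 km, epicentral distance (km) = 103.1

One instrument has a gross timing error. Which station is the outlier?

Solve using three stations at a time. Using N04, N05, N07 (subtract circle equations pairwise → linear system) gives (x, y) ≈ (5.1, -19.8).
Distances from that point to each station vs reported:
  N04: calculated 115.9 vs reported 115.9 → residual 0.0 km
  N05: calculated 112.6 vs reported 112.6 → residual 0.0 km
  N06: calculated 121.5 vs reported 77.5 → residual 44.0 km
  N07: calculated 103.1 vs reported 103.1 → residual 0.0 km
N04, N05, N07 are mutually consistent (residuals ≈ 0); N06 is off by 44.0 km.

N06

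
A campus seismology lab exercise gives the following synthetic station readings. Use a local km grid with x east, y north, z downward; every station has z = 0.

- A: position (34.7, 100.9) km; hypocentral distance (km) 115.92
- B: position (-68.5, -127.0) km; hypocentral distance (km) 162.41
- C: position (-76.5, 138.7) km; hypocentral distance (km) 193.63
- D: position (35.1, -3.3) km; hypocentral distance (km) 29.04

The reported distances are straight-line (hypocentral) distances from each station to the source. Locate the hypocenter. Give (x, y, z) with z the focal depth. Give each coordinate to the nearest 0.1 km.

Each station gives a sphere (x−x_i)² + (y−y_i)² + z² = d_i² (stations at z=0).
Subtracting the A sphere from B and C: z² cancels, leaving linear equations in x and y:
-206.4 x − 455.8 y = -3503.21
-222.4 x + 75.6 y = -10350.09
Solving: x ≈ 42.594, y ≈ -11.602 km (keep extra digits for the depth step; rounded: 42.6, -11.6).
Then from the A sphere: z² = 115.92² − (x − 34.7)² − (y − 100.9)² with x = 42.594, y = -11.602, so z ≈ 26.804 ≈ 26.8 km.
Check against D (with the unrounded solution): distance 29.04 ≈ 29.04 km. ✓

(42.6, -11.6, 26.8)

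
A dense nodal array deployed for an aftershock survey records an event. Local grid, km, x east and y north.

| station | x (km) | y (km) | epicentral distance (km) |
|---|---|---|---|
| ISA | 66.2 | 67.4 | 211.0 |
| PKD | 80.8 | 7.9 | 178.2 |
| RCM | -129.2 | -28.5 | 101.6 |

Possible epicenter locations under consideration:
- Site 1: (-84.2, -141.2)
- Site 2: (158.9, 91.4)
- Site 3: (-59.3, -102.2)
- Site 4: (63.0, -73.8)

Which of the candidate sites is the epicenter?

Site 3

For each candidate, compare |candidate − station| to the reported distance:
Site 1: residuals ISA 46.2, PKD 44.2, RCM 19.8 → max 46.2 km
Site 2: residuals ISA 115.2, PKD 63.9, RCM 210.5 → max 210.5 km
Site 3: residuals ISA 0.0, PKD 0.0, RCM 0.0 → max 0.0 km
Site 4: residuals ISA 69.8, PKD 94.6, RCM 95.9 → max 95.9 km
Only Site 3 has all residuals ≈ 0.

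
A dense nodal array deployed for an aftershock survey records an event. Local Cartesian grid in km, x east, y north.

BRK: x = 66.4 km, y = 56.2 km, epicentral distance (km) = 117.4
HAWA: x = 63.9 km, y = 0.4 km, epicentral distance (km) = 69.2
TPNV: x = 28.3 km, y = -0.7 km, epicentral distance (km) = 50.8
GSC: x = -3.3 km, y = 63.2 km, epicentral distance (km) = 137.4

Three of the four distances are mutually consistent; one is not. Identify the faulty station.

GSC

Solve using three stations at a time. Using BRK, HAWA, TPNV (subtract circle equations pairwise → linear system) gives (x, y) ≈ (16.6, -50.1).
Distances from that point to each station vs reported:
  BRK: calculated 117.4 vs reported 117.4 → residual 0.0 km
  HAWA: calculated 69.2 vs reported 69.2 → residual 0.0 km
  TPNV: calculated 50.8 vs reported 50.8 → residual 0.0 km
  GSC: calculated 115.1 vs reported 137.4 → residual 22.3 km
BRK, HAWA, TPNV are mutually consistent (residuals ≈ 0); GSC is off by 22.3 km.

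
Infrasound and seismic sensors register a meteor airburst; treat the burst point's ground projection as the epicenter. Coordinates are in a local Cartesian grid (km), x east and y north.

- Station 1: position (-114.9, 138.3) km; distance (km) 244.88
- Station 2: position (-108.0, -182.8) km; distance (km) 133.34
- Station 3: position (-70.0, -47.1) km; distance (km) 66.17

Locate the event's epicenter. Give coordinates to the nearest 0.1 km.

x ≈ -16.4 km, y ≈ -85.9 km

Circle about each station: (x + 114.9)² + (y − 138.3)² = 244.88²; (x + 108.0)² + (y + 182.8)² = 133.34²; (x + 70.0)² + (y + 47.1)² = 66.17².
Subtracting the Station 1 equation from the Station 2 and Station 3 equations removes the quadratic terms:
13.8 x − 642.2 y = 54937.60
89.8 x − 370.8 y = 30377.26
Solving the 2×2 system: x ≈ -16.4, y ≈ -85.9 km.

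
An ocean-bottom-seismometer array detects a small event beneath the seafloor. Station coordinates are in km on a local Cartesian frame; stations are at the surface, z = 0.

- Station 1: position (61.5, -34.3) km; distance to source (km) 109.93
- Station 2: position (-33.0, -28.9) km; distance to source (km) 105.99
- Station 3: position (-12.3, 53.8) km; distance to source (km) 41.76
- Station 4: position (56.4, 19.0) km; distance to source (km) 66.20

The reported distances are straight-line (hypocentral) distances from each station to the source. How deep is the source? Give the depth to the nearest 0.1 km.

Each station gives a sphere (x−x_i)² + (y−y_i)² + z² = d_i² (stations at z=0).
Subtracting the Station 1 sphere from Station 2 and Station 3: z² cancels, leaving linear equations in x and y:
-189.0 x + 10.8 y = -2183.81
-147.6 x + 176.2 y = 8427.70
Solving: x ≈ 15.006, y ≈ 60.401 km (keep extra digits for the depth step; rounded: 15.0, 60.4).
Then from the Station 1 sphere: z² = 109.93² − (x − 61.5)² − (y + 34.3)² with x = 15.006, y = 60.401, so z ≈ 30.897 ≈ 30.9 km.

30.9 km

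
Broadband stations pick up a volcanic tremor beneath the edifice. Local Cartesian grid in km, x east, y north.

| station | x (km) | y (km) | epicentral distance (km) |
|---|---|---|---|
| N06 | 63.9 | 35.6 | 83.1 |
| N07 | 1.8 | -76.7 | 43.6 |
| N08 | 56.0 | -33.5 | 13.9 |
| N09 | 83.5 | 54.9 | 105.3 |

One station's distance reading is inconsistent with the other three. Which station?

N07

Solve using three stations at a time. Using N06, N08, N09 (subtract circle equations pairwise → linear system) gives (x, y) ≈ (58.2, -47.3).
Distances from that point to each station vs reported:
  N06: calculated 83.1 vs reported 83.1 → residual 0.0 km
  N07: calculated 63.6 vs reported 43.6 → residual 20.0 km
  N08: calculated 14.0 vs reported 13.9 → residual 0.1 km
  N09: calculated 105.3 vs reported 105.3 → residual 0.0 km
N06, N08, N09 are mutually consistent (residuals ≈ 0); N07 is off by 20.0 km.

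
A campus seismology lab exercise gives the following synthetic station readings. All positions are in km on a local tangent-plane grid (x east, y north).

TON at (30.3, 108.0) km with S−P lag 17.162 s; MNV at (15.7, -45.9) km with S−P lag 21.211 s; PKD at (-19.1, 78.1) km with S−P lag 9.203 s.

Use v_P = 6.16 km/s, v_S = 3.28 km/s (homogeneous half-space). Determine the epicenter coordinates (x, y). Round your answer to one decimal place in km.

(-82.5, 65.9)

Distance from S−P lag: d = Δt · v_P v_S / (v_P − v_S) = Δt · (6.16·3.28)/(6.16−3.28) ≈ 7.0156·Δt.
So d_TON = 120.40, d_MNV = 148.81, d_PKD = 64.56 km.
Circle about each station: (x − 30.3)² + (y − 108.0)² = 120.40²; (x − 15.7)² + (y + 45.9)² = 148.81²; (x + 19.1)² + (y − 78.1)² = 64.56².
Subtracting the TON equation from the MNV and PKD equations removes the quadratic terms:
-29.2 x − 307.8 y = -17877.05
-98.8 x − 59.8 y = 4210.50
Solving the 2×2 system: x ≈ -82.5, y ≈ 65.9 km.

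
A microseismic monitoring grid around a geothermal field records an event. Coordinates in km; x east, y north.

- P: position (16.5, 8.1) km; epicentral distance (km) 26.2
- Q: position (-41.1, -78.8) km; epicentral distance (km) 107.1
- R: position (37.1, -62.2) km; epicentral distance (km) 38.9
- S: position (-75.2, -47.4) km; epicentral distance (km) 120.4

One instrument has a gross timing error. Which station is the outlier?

R

Solve using three stations at a time. Using P, Q, S (subtract circle equations pairwise → linear system) gives (x, y) ≈ (38.1, -6.7).
Distances from that point to each station vs reported:
  P: calculated 26.2 vs reported 26.2 → residual 0.0 km
  Q: calculated 107.1 vs reported 107.1 → residual 0.0 km
  R: calculated 55.5 vs reported 38.9 → residual 16.6 km
  S: calculated 120.4 vs reported 120.4 → residual 0.0 km
P, Q, S are mutually consistent (residuals ≈ 0); R is off by 16.6 km.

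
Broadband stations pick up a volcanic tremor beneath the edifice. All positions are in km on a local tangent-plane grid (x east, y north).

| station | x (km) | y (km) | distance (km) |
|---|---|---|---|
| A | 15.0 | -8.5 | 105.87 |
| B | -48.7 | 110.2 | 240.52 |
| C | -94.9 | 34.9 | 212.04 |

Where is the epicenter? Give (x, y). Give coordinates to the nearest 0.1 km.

x ≈ 69.1 km, y ≈ -99.5 km

Circle about each station: (x − 15.0)² + (y + 8.5)² = 105.87²; (x + 48.7)² + (y − 110.2)² = 240.52²; (x + 94.9)² + (y − 34.9)² = 212.04².
Subtracting pairs of circle equations eliminates x²+y² and gives linear equations (the radical axes):
-127.4 x + 237.4 y = -32422.93
-219.8 x + 86.8 y = -23825.73
Solving the 2×2 system: x ≈ 69.1, y ≈ -99.5 km.
Check against A (with the unrounded x, y): √((x − 15.0)²+(y + 8.5)²) = 105.86 ≈ 105.87 km. ✓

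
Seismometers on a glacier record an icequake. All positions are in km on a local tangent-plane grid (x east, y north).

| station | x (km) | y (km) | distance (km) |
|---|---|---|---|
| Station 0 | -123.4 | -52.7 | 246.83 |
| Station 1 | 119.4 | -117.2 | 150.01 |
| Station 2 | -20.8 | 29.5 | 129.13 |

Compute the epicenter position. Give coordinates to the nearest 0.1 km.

(108.3, 32.4)

Circle about each station: (x + 123.4)² + (y + 52.7)² = 246.83²; (x − 119.4)² + (y + 117.2)² = 150.01²; (x + 20.8)² + (y − 29.5)² = 129.13².
Subtracting the Station 0 equation from the Station 1 and Station 2 equations removes the quadratic terms:
485.6 x − 129.0 y = 48409.40
205.2 x + 164.4 y = 27548.53
Solving the 2×2 system: x ≈ 108.3, y ≈ 32.4 km.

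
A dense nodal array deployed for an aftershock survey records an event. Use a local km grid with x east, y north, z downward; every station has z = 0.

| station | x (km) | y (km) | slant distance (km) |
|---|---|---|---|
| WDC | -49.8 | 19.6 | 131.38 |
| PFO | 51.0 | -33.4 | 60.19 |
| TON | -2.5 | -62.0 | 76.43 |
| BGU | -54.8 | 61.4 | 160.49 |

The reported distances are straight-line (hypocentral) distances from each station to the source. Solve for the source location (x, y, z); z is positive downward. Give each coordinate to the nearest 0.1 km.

Each station gives a sphere (x−x_i)² + (y−y_i)² + z² = d_i² (stations at z=0).
Subtracting the WDC sphere from PFO and TON: z² cancels, leaving linear equations in x and y:
201.6 x − 106.0 y = 14490.23
94.6 x − 163.2 y = 12405.21
Solving: x ≈ 45.898, y ≈ -49.407 km (keep extra digits for the depth step; rounded: 45.9, -49.4).
Then from the WDC sphere: z² = 131.38² − (x + 49.8)² − (y − 19.6)² with x = 45.898, y = -49.407, so z ≈ 57.798 ≈ 57.8 km.

(45.9, -49.4, 57.8)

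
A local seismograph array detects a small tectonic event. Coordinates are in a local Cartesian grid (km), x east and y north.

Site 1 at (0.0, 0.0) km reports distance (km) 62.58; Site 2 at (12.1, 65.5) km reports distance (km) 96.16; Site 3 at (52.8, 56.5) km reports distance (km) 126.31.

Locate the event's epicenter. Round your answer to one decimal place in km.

-62.4 km east, 4.7 km north

Circle about each station: x² + y² = 62.58²; (x − 12.1)² + (y − 65.5)² = 96.16²; (x − 52.8)² + (y − 56.5)² = 126.31².
Subtracting the Site 1 equation from the Site 2 and Site 3 equations removes the quadratic terms:
24.2 x + 131.0 y = -893.83
105.6 x + 113.0 y = -6057.87
Solving the 2×2 system: x ≈ -62.4, y ≈ 4.7 km.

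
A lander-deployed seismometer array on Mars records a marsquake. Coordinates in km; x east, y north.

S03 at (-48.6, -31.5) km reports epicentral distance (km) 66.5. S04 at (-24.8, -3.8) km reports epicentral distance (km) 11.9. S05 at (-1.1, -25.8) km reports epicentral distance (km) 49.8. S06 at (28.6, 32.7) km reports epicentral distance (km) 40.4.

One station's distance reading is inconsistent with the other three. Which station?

Solve using three stations at a time. Using S03, S05, S06 (subtract circle equations pairwise → linear system) gives (x, y) ≈ (-10.6, 23.1).
Distances from that point to each station vs reported:
  S03: calculated 66.5 vs reported 66.5 → residual 0.0 km
  S04: calculated 30.4 vs reported 11.9 → residual 18.5 km
  S05: calculated 49.8 vs reported 49.8 → residual 0.0 km
  S06: calculated 40.4 vs reported 40.4 → residual 0.0 km
S03, S05, S06 are mutually consistent (residuals ≈ 0); S04 is off by 18.5 km.

S04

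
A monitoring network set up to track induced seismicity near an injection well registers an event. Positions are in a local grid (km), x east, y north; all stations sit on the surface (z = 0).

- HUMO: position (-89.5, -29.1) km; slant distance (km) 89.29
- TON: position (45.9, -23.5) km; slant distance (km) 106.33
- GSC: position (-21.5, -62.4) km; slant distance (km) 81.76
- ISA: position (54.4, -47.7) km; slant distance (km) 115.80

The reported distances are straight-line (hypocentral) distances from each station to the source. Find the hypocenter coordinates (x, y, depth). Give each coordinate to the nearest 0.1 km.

Each station gives a sphere (x−x_i)² + (y−y_i)² + z² = d_i² (stations at z=0).
Subtracting the HUMO sphere from TON and GSC: z² cancels, leaving linear equations in x and y:
270.8 x + 11.2 y = -9531.36
136.0 x − 66.6 y = -3213.04
Solving: x ≈ -34.296, y ≈ -21.790 km (keep extra digits for the depth step; rounded: -34.3, -21.8).
Then from the HUMO sphere: z² = 89.29² − (x + 89.5)² − (y + 29.1)² with x = -34.296, y = -21.790, so z ≈ 69.798 ≈ 69.8 km.

(-34.3, -21.8, 69.8)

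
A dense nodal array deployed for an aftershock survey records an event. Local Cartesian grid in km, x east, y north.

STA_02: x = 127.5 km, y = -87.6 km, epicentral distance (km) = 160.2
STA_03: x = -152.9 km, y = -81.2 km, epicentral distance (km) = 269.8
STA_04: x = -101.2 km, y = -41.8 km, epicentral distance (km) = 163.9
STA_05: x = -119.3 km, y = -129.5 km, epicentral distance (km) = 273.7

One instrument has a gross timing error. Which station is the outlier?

STA_04

Solve using three stations at a time. Using STA_02, STA_03, STA_05 (subtract circle equations pairwise → linear system) gives (x, y) ≈ (74.7, 63.2).
Distances from that point to each station vs reported:
  STA_02: calculated 159.8 vs reported 160.2 → residual 0.4 km
  STA_03: calculated 269.6 vs reported 269.8 → residual 0.2 km
  STA_04: calculated 204.9 vs reported 163.9 → residual 41.0 km
  STA_05: calculated 273.5 vs reported 273.7 → residual 0.2 km
STA_02, STA_03, STA_05 are mutually consistent (residuals ≈ 0); STA_04 is off by 41.0 km.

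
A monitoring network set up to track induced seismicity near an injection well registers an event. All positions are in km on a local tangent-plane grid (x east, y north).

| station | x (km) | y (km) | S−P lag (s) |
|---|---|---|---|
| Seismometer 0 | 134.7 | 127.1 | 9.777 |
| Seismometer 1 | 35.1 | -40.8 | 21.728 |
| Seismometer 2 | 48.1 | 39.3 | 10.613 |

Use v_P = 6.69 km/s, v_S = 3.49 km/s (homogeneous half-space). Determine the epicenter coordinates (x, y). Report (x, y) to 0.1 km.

(64.4, 115.0)

Distance from S−P lag: d = Δt · v_P v_S / (v_P − v_S) = Δt · (6.69·3.49)/(6.69−3.49) ≈ 7.2963·Δt.
So d_Seismometer 0 = 71.34, d_Seismometer 1 = 158.53, d_Seismometer 2 = 77.44 km.
Circle about each station: (x − 134.7)² + (y − 127.1)² = 71.34²; (x − 35.1)² + (y + 40.8)² = 158.53²; (x − 48.1)² + (y − 39.3)² = 77.44².
Subtracting the Seismometer 0 equation from the Seismometer 1 and Seismometer 2 equations removes the quadratic terms:
-199.2 x − 335.8 y = -51444.22
-173.2 x − 175.6 y = -31347.96
Solving the 2×2 system: x ≈ 64.4, y ≈ 115.0 km.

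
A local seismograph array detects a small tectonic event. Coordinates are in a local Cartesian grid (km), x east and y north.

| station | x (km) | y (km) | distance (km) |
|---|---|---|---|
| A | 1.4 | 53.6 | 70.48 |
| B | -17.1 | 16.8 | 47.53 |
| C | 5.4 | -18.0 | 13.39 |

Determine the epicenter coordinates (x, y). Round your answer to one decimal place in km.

x ≈ 18.4 km, y ≈ -14.8 km

Circle about each station: (x − 1.4)² + (y − 53.6)² = 70.48²; (x + 17.1)² + (y − 16.8)² = 47.53²; (x − 5.4)² + (y + 18.0)² = 13.39².
Subtracting the A equation from the B and C equations removes the quadratic terms:
-37.0 x − 73.6 y = 408.06
8.0 x − 143.2 y = 2266.38
Solving the 2×2 system: x ≈ 18.4, y ≈ -14.8 km.
Check against A (with the unrounded x, y): √((x − 1.4)²+(y − 53.6)²) = 70.48 ≈ 70.48 km. ✓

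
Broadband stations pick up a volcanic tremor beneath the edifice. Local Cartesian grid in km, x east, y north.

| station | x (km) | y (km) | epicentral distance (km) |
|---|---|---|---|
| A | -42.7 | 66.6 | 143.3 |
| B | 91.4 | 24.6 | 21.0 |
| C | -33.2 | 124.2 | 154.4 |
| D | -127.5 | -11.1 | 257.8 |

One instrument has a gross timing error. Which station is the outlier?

D

Solve using three stations at a time. Using A, B, C (subtract circle equations pairwise → linear system) gives (x, y) ≈ (98.8, 44.2).
Distances from that point to each station vs reported:
  A: calculated 143.3 vs reported 143.3 → residual 0.0 km
  B: calculated 20.9 vs reported 21.0 → residual 0.1 km
  C: calculated 154.4 vs reported 154.4 → residual 0.0 km
  D: calculated 233.0 vs reported 257.8 → residual 24.8 km
A, B, C are mutually consistent (residuals ≈ 0); D is off by 24.8 km.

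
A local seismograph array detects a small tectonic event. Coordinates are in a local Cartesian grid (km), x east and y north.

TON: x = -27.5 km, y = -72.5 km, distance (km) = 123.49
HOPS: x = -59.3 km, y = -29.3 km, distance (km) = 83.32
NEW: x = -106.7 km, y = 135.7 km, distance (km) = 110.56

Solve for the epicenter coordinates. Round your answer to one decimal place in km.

Circle about each station: (x + 27.5)² + (y + 72.5)² = 123.49²; (x + 59.3)² + (y + 29.3)² = 83.32²; (x + 106.7)² + (y − 135.7)² = 110.56².
Subtracting pairs of circle equations eliminates x²+y² and gives linear equations (the radical axes):
-63.6 x + 86.4 y = 6670.04
-158.4 x + 416.4 y = 26813.15
Solving the 2×2 system: x ≈ -36.0, y ≈ 50.7 km.

(-36.0, 50.7)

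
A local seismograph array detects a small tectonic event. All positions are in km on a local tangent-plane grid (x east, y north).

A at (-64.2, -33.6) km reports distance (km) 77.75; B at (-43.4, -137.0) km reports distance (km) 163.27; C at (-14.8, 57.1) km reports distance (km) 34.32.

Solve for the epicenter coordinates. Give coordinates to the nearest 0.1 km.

-10.9 km east, 23.0 km north

Circle about each station: (x + 64.2)² + (y + 33.6)² = 77.75²; (x + 43.4)² + (y + 137.0)² = 163.27²; (x + 14.8)² + (y − 57.1)² = 34.32².
Subtracting pairs of circle equations eliminates x²+y² and gives linear equations (the radical axes):
41.6 x − 206.8 y = -5210.07
98.8 x + 181.4 y = 3096.05
Solving the 2×2 system: x ≈ -10.9, y ≈ 23.0 km.
Check against A (with the unrounded x, y): √((x + 64.2)²+(y + 33.6)²) = 77.75 ≈ 77.75 km. ✓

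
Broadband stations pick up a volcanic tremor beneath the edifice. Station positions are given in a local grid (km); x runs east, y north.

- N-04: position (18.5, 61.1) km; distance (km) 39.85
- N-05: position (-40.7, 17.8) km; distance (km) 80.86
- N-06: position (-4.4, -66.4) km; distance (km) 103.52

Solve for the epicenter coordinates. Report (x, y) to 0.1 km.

Circle about each station: (x − 18.5)² + (y − 61.1)² = 39.85²; (x + 40.7)² + (y − 17.8)² = 80.86²; (x + 4.4)² + (y + 66.4)² = 103.52².
Subtracting the N-04 equation from the N-05 and N-06 equations removes the quadratic terms:
-118.4 x − 86.6 y = -7052.45
-45.8 x − 255.0 y = -8775.51
Solving the 2×2 system: x ≈ 39.6, y ≈ 27.3 km.

39.6 km east, 27.3 km north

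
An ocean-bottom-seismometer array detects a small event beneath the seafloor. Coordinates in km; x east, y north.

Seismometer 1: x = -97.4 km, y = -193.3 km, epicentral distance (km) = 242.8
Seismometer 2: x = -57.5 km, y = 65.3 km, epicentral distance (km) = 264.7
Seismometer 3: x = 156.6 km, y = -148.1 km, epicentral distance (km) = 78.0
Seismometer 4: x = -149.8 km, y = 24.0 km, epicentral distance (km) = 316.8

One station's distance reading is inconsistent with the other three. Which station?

Solve using three stations at a time. Using Seismometer 1, Seismometer 2, Seismometer 4 (subtract circle equations pairwise → linear system) gives (x, y) ≈ (133.2, -118.0).
Distances from that point to each station vs reported:
  Seismometer 1: calculated 242.6 vs reported 242.8 → residual 0.2 km
  Seismometer 2: calculated 264.5 vs reported 264.7 → residual 0.2 km
  Seismometer 3: calculated 38.1 vs reported 78.0 → residual 39.9 km
  Seismometer 4: calculated 316.7 vs reported 316.8 → residual 0.1 km
Seismometer 1, Seismometer 2, Seismometer 4 are mutually consistent (residuals ≈ 0); Seismometer 3 is off by 39.9 km.

Seismometer 3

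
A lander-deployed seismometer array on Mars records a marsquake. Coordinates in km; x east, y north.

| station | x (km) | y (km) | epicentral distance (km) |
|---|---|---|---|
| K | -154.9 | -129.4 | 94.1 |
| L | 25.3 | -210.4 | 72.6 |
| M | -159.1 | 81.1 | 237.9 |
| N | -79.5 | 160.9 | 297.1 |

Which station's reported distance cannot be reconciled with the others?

Solve using three stations at a time. Using K, M, N (subtract circle equations pairwise → linear system) gives (x, y) ≈ (-61.0, -135.6).
Distances from that point to each station vs reported:
  K: calculated 94.1 vs reported 94.1 → residual 0.0 km
  L: calculated 114.2 vs reported 72.6 → residual 41.6 km
  M: calculated 237.9 vs reported 237.9 → residual 0.0 km
  N: calculated 297.1 vs reported 297.1 → residual 0.0 km
K, M, N are mutually consistent (residuals ≈ 0); L is off by 41.6 km.

L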